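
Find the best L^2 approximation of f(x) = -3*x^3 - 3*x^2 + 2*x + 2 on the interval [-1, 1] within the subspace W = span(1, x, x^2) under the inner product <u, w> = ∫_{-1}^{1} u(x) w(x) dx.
g(x) = -3*x^2 + x/5 + 2

The best approximation g ∈ W is the orthogonal projection of f onto W. Writing g = a_0 + a_1 x + a_2 x^2, the coefficients solve the normal equations G · a = b where
  G_{ij} = <φ_i, φ_j> and b_i = <f, φ_i>, with φ_0 = 1, φ_1 = x, φ_2 = x^2.
G =
  [2, 0, 2/3]
  [0, 2/3, 0]
  [2/3, 0, 2/5],
b = (2, 2/15, 2/15).
Solving gives a_0 = 2, a_1 = 1/5, a_2 = -3, so
  g(x) = -3*x^2 + x/5 + 2.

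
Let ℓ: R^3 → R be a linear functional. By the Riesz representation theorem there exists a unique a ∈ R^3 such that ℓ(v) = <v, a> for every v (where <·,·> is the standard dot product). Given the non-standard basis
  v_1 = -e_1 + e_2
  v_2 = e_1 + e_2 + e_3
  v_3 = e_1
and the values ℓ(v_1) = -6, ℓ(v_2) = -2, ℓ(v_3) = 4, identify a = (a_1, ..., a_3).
a = (4, -2, -4)

Write a = (a_1, ..., a_3) in the standard basis. For each basis vector v_i, ℓ(v_i) = <v_i, a> is a linear equation in the a_j's. Collect the n equations into a matrix system V a = ℓ, where row i of V is v_i (expressed in the standard basis). Since V is invertible (lower-triangular with 1s on the diagonal, up to permutation), solve by back-substitution:
  V =
[[-1, 1, 0],
 [1, 1, 1],
 [1, 0, 0]]
  V a = (-6, -2, 4)
Solving gives a = (4, -2, -4).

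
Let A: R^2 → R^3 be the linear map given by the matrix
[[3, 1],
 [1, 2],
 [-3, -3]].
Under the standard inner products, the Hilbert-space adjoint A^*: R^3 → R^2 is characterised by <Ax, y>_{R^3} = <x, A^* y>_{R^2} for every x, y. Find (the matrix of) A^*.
A^* = A^T =
[[3, 1, -3],
 [1, 2, -3]]

For real matrices with standard dot products, the defining identity <Ax, y> = <x, A^* y> gives (Ax)^T y = x^T (A^*) y, i.e. x^T A^T y = x^T (A^*) y. Since this holds for all x, y, we must have A^* = A^T. Therefore
A^* =
[[3, 1, -3],
 [1, 2, -3]].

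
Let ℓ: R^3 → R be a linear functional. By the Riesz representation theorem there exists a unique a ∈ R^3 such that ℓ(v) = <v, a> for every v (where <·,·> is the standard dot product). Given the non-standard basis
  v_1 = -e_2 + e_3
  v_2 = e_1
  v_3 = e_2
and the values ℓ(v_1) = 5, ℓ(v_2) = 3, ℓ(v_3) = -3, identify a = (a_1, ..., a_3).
a = (3, -3, 2)

Write a = (a_1, ..., a_3) in the standard basis. For each basis vector v_i, ℓ(v_i) = <v_i, a> is a linear equation in the a_j's. Collect the n equations into a matrix system V a = ℓ, where row i of V is v_i (expressed in the standard basis). Since V is invertible (lower-triangular with 1s on the diagonal, up to permutation), solve by back-substitution:
  V =
[[0, -1, 1],
 [1, 0, 0],
 [0, 1, 0]]
  V a = (5, 3, -3)
Solving gives a = (3, -3, 2).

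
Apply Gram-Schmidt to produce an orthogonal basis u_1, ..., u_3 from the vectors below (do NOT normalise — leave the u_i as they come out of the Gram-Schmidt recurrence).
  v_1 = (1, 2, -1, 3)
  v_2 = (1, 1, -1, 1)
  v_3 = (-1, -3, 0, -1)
Orthogonal basis:
  u_1 = (1, 2, -1, 3)
  u_2 = (8/15, 1/15, -8/15, -2/5)
  u_3 = (-1/11, -18/11, -10/11, 9/11)

Apply the Gram-Schmidt recurrence
  u_1 = v_1
  u_i = v_i − Σ_{j<i} ((v_i · u_j) / (u_j · u_j)) · u_j.

Step by step this gives:
  u_1 = (1, 2, -1, 3)
  u_2 = (8/15, 1/15, -8/15, -2/5)
  u_3 = (-1/11, -18/11, -10/11, 9/11)

Orthogonality check:
  u_2 · u_1 = 0 (should be 0)
  u_3 · u_1 = 0 (should be 0)
  u_3 · u_2 = 0 (should be 0)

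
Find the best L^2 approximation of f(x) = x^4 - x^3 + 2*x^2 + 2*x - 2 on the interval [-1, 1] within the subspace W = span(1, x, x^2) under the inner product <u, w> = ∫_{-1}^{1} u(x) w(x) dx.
g(x) = 20*x^2/7 + 7*x/5 - 73/35

The best approximation g ∈ W is the orthogonal projection of f onto W. Writing g = a_0 + a_1 x + a_2 x^2, the coefficients solve the normal equations G · a = b where
  G_{ij} = <φ_i, φ_j> and b_i = <f, φ_i>, with φ_0 = 1, φ_1 = x, φ_2 = x^2.
G =
  [2, 0, 2/3]
  [0, 2/3, 0]
  [2/3, 0, 2/5],
b = (-34/15, 14/15, -26/105).
Solving gives a_0 = -73/35, a_1 = 7/5, a_2 = 20/7, so
  g(x) = 20*x^2/7 + 7*x/5 - 73/35.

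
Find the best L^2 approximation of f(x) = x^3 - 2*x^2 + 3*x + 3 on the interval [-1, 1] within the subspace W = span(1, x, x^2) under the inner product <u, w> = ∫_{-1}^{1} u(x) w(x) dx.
g(x) = -2*x^2 + 18*x/5 + 3

The best approximation g ∈ W is the orthogonal projection of f onto W. Writing g = a_0 + a_1 x + a_2 x^2, the coefficients solve the normal equations G · a = b where
  G_{ij} = <φ_i, φ_j> and b_i = <f, φ_i>, with φ_0 = 1, φ_1 = x, φ_2 = x^2.
G =
  [2, 0, 2/3]
  [0, 2/3, 0]
  [2/3, 0, 2/5],
b = (14/3, 12/5, 6/5).
Solving gives a_0 = 3, a_1 = 18/5, a_2 = -2, so
  g(x) = -2*x^2 + 18*x/5 + 3.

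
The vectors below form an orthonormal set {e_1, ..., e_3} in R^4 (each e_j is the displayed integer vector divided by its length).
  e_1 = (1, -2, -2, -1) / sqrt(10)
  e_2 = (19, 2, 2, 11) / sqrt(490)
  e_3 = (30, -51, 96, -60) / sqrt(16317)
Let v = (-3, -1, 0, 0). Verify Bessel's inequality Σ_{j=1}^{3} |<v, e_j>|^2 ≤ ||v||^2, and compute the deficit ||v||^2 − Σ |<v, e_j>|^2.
Σ |<v, e_j>|^2 = 270/37; ||v||^2 = 10; deficit = 100/37

Write each e_j = u_j / sqrt(<u_j, u_j>) where u_j is the displayed integer vector. Then <v, e_j> = <v, u_j> / sqrt(<u_j, u_j>), so |<v, e_j>|^2 = <v, u_j>^2 / <u_j, u_j>.
Coefficients: <v, e_1> = -1/sqrt(10), <v, e_2> = -59/sqrt(490), <v, e_3> = -39/sqrt(16317).
Square and sum: Σ |<v, e_j>|^2 = 270/37.
Compute ||v||^2 = v·v = 10.
Deficit = 10 − 270/37 = 100/37 ≥ 0, confirming Bessel's inequality. (The deficit equals ||v − Σ <v,e_j> e_j||^2, the squared distance from v to span{e_j}.)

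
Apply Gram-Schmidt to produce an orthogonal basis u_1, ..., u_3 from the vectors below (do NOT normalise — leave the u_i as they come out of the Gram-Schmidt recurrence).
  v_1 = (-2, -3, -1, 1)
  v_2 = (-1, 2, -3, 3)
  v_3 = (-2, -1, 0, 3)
Orthogonal basis:
  u_1 = (-2, -3, -1, 1)
  u_2 = (-11/15, 12/5, -43/15, 43/15)
  u_3 = (-13/31, 65/341, 557/341, 466/341)

Apply the Gram-Schmidt recurrence
  u_1 = v_1
  u_i = v_i − Σ_{j<i} ((v_i · u_j) / (u_j · u_j)) · u_j.

Step by step this gives:
  u_1 = (-2, -3, -1, 1)
  u_2 = (-11/15, 12/5, -43/15, 43/15)
  u_3 = (-13/31, 65/341, 557/341, 466/341)

Orthogonality check:
  u_2 · u_1 = 0 (should be 0)
  u_3 · u_1 = 0 (should be 0)
  u_3 · u_2 = 0 (should be 0)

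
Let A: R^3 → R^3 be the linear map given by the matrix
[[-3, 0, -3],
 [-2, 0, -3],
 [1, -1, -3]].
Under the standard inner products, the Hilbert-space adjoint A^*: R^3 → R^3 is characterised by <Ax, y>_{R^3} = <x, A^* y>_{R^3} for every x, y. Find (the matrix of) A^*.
A^* = A^T =
[[-3, -2, 1],
 [0, 0, -1],
 [-3, -3, -3]]

For real matrices with standard dot products, the defining identity <Ax, y> = <x, A^* y> gives (Ax)^T y = x^T (A^*) y, i.e. x^T A^T y = x^T (A^*) y. Since this holds for all x, y, we must have A^* = A^T. Therefore
A^* =
[[-3, -2, 1],
 [0, 0, -1],
 [-3, -3, -3]].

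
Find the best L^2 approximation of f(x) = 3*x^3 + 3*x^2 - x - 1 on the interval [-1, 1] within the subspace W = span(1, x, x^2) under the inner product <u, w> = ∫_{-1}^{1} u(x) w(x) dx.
g(x) = 3*x^2 + 4*x/5 - 1

The best approximation g ∈ W is the orthogonal projection of f onto W. Writing g = a_0 + a_1 x + a_2 x^2, the coefficients solve the normal equations G · a = b where
  G_{ij} = <φ_i, φ_j> and b_i = <f, φ_i>, with φ_0 = 1, φ_1 = x, φ_2 = x^2.
G =
  [2, 0, 2/3]
  [0, 2/3, 0]
  [2/3, 0, 2/5],
b = (0, 8/15, 8/15).
Solving gives a_0 = -1, a_1 = 4/5, a_2 = 3, so
  g(x) = 3*x^2 + 4*x/5 - 1.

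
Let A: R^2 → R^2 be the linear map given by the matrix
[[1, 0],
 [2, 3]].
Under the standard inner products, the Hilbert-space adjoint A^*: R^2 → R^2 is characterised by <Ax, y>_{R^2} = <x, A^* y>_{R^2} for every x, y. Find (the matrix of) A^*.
A^* = A^T =
[[1, 2],
 [0, 3]]

For real matrices with standard dot products, the defining identity <Ax, y> = <x, A^* y> gives (Ax)^T y = x^T (A^*) y, i.e. x^T A^T y = x^T (A^*) y. Since this holds for all x, y, we must have A^* = A^T. Therefore
A^* =
[[1, 2],
 [0, 3]].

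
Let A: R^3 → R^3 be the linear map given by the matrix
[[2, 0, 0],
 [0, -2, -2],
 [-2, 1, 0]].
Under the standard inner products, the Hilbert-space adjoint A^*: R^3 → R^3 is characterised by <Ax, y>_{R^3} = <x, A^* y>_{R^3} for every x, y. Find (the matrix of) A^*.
A^* = A^T =
[[2, 0, -2],
 [0, -2, 1],
 [0, -2, 0]]

For real matrices with standard dot products, the defining identity <Ax, y> = <x, A^* y> gives (Ax)^T y = x^T (A^*) y, i.e. x^T A^T y = x^T (A^*) y. Since this holds for all x, y, we must have A^* = A^T. Therefore
A^* =
[[2, 0, -2],
 [0, -2, 1],
 [0, -2, 0]].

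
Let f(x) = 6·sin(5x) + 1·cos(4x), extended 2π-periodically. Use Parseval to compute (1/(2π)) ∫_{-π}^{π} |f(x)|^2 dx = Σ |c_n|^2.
Σ |c_n|^2 = 37/2

Expand |f|^2 and use orthogonality of {sin(nx), cos(mx)} on [-π, π]:
  ∫_{-π}^{π} sin(nx)^2 dx = π, ∫ cos(mx)^2 dx = π, and cross terms integrate to 0.
So ∫_{-π}^{π} f(x)^2 dx = 6^2 · π + 1^2 · π = (36 + 1)π.
Divide by 2π: (36 + 1)/2 = 37/2.
By Parseval, this equals Σ |c_n|^2.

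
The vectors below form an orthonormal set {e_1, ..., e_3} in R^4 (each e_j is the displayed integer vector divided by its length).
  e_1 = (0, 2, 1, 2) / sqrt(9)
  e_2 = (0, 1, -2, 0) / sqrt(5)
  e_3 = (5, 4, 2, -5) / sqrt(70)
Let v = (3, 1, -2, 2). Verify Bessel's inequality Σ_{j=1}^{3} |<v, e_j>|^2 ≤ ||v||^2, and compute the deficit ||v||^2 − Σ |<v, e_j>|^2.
Σ |<v, e_j>|^2 = 899/126; ||v||^2 = 18; deficit = 1369/126

Write each e_j = u_j / sqrt(<u_j, u_j>) where u_j is the displayed integer vector. Then <v, e_j> = <v, u_j> / sqrt(<u_j, u_j>), so |<v, e_j>|^2 = <v, u_j>^2 / <u_j, u_j>.
Coefficients: <v, e_1> = 4/sqrt(9), <v, e_2> = 5/sqrt(5), <v, e_3> = 5/sqrt(70).
Square and sum: Σ |<v, e_j>|^2 = 899/126.
Compute ||v||^2 = v·v = 18.
Deficit = 18 − 899/126 = 1369/126 ≥ 0, confirming Bessel's inequality. (The deficit equals ||v − Σ <v,e_j> e_j||^2, the squared distance from v to span{e_j}.)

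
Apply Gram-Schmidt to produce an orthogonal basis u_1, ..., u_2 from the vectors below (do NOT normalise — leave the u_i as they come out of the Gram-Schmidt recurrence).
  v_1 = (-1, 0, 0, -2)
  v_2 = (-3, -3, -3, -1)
Orthogonal basis:
  u_1 = (-1, 0, 0, -2)
  u_2 = (-2, -3, -3, 1)

Apply the Gram-Schmidt recurrence
  u_1 = v_1
  u_i = v_i − Σ_{j<i} ((v_i · u_j) / (u_j · u_j)) · u_j.

Step by step this gives:
  u_1 = (-1, 0, 0, -2)
  u_2 = (-2, -3, -3, 1)

Orthogonality check:
  u_2 · u_1 = 0 (should be 0)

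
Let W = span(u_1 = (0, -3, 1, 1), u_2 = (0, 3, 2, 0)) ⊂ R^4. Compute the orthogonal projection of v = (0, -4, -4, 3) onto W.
proj_W(v) = (0, -219/47, -283/94, 3/94)

Set up U = [u_1 | ... | u_2] ∈ R^(4×2). The projector onto W = col(U) is P = U (U^T U)^(-1) U^T.
Compute U^T U =
  [11, -7]
  [-7, 13],
and U^T v = (11, -20).
Solve U^T U · c = U^T v for the coefficients: c = (3/94, -143/94). The projection is proj_W(v) = U c.
Check: (v - proj_W(v)) · u_1 = 0  (should be 0).
Check: (v - proj_W(v)) · u_2 = 0  (should be 0).
Result: proj_W(v) = (0, -219/47, -283/94, 3/94).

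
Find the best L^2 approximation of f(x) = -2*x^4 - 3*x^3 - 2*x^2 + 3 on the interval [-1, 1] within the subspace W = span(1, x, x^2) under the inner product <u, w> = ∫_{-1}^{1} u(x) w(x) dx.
g(x) = -26*x^2/7 - 9*x/5 + 111/35

The best approximation g ∈ W is the orthogonal projection of f onto W. Writing g = a_0 + a_1 x + a_2 x^2, the coefficients solve the normal equations G · a = b where
  G_{ij} = <φ_i, φ_j> and b_i = <f, φ_i>, with φ_0 = 1, φ_1 = x, φ_2 = x^2.
G =
  [2, 0, 2/3]
  [0, 2/3, 0]
  [2/3, 0, 2/5],
b = (58/15, -6/5, 22/35).
Solving gives a_0 = 111/35, a_1 = -9/5, a_2 = -26/7, so
  g(x) = -26*x^2/7 - 9*x/5 + 111/35.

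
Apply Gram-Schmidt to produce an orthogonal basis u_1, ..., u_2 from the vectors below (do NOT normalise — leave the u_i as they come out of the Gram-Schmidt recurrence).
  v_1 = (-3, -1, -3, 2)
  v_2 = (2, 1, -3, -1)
Orthogonal basis:
  u_1 = (-3, -1, -3, 2)
  u_2 = (2, 1, -3, -1)

Apply the Gram-Schmidt recurrence
  u_1 = v_1
  u_i = v_i − Σ_{j<i} ((v_i · u_j) / (u_j · u_j)) · u_j.

Step by step this gives:
  u_1 = (-3, -1, -3, 2)
  u_2 = (2, 1, -3, -1)

Orthogonality check:
  u_2 · u_1 = 0 (should be 0)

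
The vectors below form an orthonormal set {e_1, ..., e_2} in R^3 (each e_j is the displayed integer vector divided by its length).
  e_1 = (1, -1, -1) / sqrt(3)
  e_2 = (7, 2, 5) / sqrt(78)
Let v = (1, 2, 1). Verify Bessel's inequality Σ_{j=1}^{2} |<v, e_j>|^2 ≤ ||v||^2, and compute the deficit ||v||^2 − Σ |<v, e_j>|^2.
Σ |<v, e_j>|^2 = 60/13; ||v||^2 = 6; deficit = 18/13

Write each e_j = u_j / sqrt(<u_j, u_j>) where u_j is the displayed integer vector. Then <v, e_j> = <v, u_j> / sqrt(<u_j, u_j>), so |<v, e_j>|^2 = <v, u_j>^2 / <u_j, u_j>.
Coefficients: <v, e_1> = -2/sqrt(3), <v, e_2> = 16/sqrt(78).
Square and sum: Σ |<v, e_j>|^2 = 60/13.
Compute ||v||^2 = v·v = 6.
Deficit = 6 − 60/13 = 18/13 ≥ 0, confirming Bessel's inequality. (The deficit equals ||v − Σ <v,e_j> e_j||^2, the squared distance from v to span{e_j}.)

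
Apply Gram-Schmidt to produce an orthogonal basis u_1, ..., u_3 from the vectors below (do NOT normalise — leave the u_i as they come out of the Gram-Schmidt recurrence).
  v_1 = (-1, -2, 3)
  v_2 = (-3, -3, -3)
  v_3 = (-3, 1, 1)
Orthogonal basis:
  u_1 = (-1, -2, 3)
  u_2 = (-3, -3, -3)
  u_3 = (-50/21, 40/21, 10/21)

Apply the Gram-Schmidt recurrence
  u_1 = v_1
  u_i = v_i − Σ_{j<i} ((v_i · u_j) / (u_j · u_j)) · u_j.

Step by step this gives:
  u_1 = (-1, -2, 3)
  u_2 = (-3, -3, -3)
  u_3 = (-50/21, 40/21, 10/21)

Orthogonality check:
  u_2 · u_1 = 0 (should be 0)
  u_3 · u_1 = 0 (should be 0)
  u_3 · u_2 = 0 (should be 0)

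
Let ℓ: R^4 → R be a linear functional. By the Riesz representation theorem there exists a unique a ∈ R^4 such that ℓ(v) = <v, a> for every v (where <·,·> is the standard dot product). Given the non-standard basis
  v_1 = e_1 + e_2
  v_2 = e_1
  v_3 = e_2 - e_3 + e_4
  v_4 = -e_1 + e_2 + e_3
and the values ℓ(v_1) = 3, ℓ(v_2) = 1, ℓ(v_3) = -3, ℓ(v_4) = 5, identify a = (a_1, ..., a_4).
a = (1, 2, 4, -1)

Write a = (a_1, ..., a_4) in the standard basis. For each basis vector v_i, ℓ(v_i) = <v_i, a> is a linear equation in the a_j's. Collect the n equations into a matrix system V a = ℓ, where row i of V is v_i (expressed in the standard basis). Since V is invertible (lower-triangular with 1s on the diagonal, up to permutation), solve by back-substitution:
  V =
[[1, 1, 0, 0],
 [1, 0, 0, 0],
 [0, 1, -1, 1],
 [-1, 1, 1, 0]]
  V a = (3, 1, -3, 5)
Solving gives a = (1, 2, 4, -1).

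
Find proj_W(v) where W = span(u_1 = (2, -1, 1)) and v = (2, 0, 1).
proj_W(v) = (5/3, -5/6, 5/6)

Set up U = [u_1 | ... | u_1] ∈ R^(3×1). The projector onto W = col(U) is P = U (U^T U)^(-1) U^T.
Compute U^T U =
  [6],
and U^T v = (5).
Solve U^T U · c = U^T v for the coefficients: c = (5/6). The projection is proj_W(v) = U c.
Check: (v - proj_W(v)) · u_1 = 0  (should be 0).
Result: proj_W(v) = (5/3, -5/6, 5/6).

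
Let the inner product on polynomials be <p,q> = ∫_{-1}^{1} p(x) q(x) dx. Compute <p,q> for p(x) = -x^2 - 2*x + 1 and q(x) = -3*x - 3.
<p,q> = 0

Expand the product: p(x)·q(x) = 3*x^3 + 9*x^2 + 3*x - 3.
∫_{-1}^{1} of each monomial x^k gives [2/(k+1) if k even, 0 if k odd]. Integrating term-by-term (or equivalently evaluating the antiderivative F(x) = 3*x^4/4 + 3*x^3 + 3*x^2/2 - 3*x at the endpoints):
  F(1) − F(−1) = 9/4 − (9/4) = 0.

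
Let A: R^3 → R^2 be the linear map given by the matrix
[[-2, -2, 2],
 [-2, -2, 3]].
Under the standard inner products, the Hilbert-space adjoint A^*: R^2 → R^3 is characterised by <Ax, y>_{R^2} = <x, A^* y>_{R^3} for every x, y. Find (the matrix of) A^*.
A^* = A^T =
[[-2, -2],
 [-2, -2],
 [2, 3]]

For real matrices with standard dot products, the defining identity <Ax, y> = <x, A^* y> gives (Ax)^T y = x^T (A^*) y, i.e. x^T A^T y = x^T (A^*) y. Since this holds for all x, y, we must have A^* = A^T. Therefore
A^* =
[[-2, -2],
 [-2, -2],
 [2, 3]].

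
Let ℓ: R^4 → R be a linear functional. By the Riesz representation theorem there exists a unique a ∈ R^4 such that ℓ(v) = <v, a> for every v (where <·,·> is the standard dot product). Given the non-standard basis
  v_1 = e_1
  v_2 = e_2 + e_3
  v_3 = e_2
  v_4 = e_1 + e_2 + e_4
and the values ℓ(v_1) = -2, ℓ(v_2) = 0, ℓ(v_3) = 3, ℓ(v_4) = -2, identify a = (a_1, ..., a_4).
a = (-2, 3, -3, -3)

Write a = (a_1, ..., a_4) in the standard basis. For each basis vector v_i, ℓ(v_i) = <v_i, a> is a linear equation in the a_j's. Collect the n equations into a matrix system V a = ℓ, where row i of V is v_i (expressed in the standard basis). Since V is invertible (lower-triangular with 1s on the diagonal, up to permutation), solve by back-substitution:
  V =
[[1, 0, 0, 0],
 [0, 1, 1, 0],
 [0, 1, 0, 0],
 [1, 1, 0, 1]]
  V a = (-2, 0, 3, -2)
Solving gives a = (-2, 3, -3, -3).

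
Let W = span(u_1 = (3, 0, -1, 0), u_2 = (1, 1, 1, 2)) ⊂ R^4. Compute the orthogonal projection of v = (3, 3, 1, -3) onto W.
proj_W(v) = (26/11, -1/11, -10/11, -2/11)

Set up U = [u_1 | ... | u_2] ∈ R^(4×2). The projector onto W = col(U) is P = U (U^T U)^(-1) U^T.
Compute U^T U =
  [10, 2]
  [2, 7],
and U^T v = (8, 1).
Solve U^T U · c = U^T v for the coefficients: c = (9/11, -1/11). The projection is proj_W(v) = U c.
Check: (v - proj_W(v)) · u_1 = 0  (should be 0).
Check: (v - proj_W(v)) · u_2 = 0  (should be 0).
Result: proj_W(v) = (26/11, -1/11, -10/11, -2/11).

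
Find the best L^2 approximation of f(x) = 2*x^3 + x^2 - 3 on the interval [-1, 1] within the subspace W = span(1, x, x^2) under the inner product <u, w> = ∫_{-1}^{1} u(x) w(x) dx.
g(x) = x^2 + 6*x/5 - 3

The best approximation g ∈ W is the orthogonal projection of f onto W. Writing g = a_0 + a_1 x + a_2 x^2, the coefficients solve the normal equations G · a = b where
  G_{ij} = <φ_i, φ_j> and b_i = <f, φ_i>, with φ_0 = 1, φ_1 = x, φ_2 = x^2.
G =
  [2, 0, 2/3]
  [0, 2/3, 0]
  [2/3, 0, 2/5],
b = (-16/3, 4/5, -8/5).
Solving gives a_0 = -3, a_1 = 6/5, a_2 = 1, so
  g(x) = x^2 + 6*x/5 - 3.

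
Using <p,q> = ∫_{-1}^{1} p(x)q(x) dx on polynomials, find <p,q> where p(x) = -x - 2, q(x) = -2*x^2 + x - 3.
<p,q> = 14

Expand the product: p(x)·q(x) = 2*x^3 + 3*x^2 + x + 6.
∫_{-1}^{1} of each monomial x^k gives [2/(k+1) if k even, 0 if k odd]. Integrating term-by-term (or equivalently evaluating the antiderivative F(x) = x^4/2 + x^3 + x^2/2 + 6*x at the endpoints):
  F(1) − F(−1) = 8 − (-6) = 14.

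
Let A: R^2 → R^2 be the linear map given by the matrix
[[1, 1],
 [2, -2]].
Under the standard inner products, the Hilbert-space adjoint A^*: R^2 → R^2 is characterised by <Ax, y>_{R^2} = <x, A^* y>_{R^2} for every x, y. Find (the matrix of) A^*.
A^* = A^T =
[[1, 2],
 [1, -2]]

For real matrices with standard dot products, the defining identity <Ax, y> = <x, A^* y> gives (Ax)^T y = x^T (A^*) y, i.e. x^T A^T y = x^T (A^*) y. Since this holds for all x, y, we must have A^* = A^T. Therefore
A^* =
[[1, 2],
 [1, -2]].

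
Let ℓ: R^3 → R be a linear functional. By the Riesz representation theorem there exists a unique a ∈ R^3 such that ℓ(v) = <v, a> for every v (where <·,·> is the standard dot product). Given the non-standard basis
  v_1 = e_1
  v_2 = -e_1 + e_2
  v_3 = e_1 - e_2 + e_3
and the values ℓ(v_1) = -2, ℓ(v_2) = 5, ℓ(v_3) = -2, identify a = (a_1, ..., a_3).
a = (-2, 3, 3)

Write a = (a_1, ..., a_3) in the standard basis. For each basis vector v_i, ℓ(v_i) = <v_i, a> is a linear equation in the a_j's. Collect the n equations into a matrix system V a = ℓ, where row i of V is v_i (expressed in the standard basis). Since V is invertible (lower-triangular with 1s on the diagonal, up to permutation), solve by back-substitution:
  V =
[[1, 0, 0],
 [-1, 1, 0],
 [1, -1, 1]]
  V a = (-2, 5, -2)
Solving gives a = (-2, 3, 3).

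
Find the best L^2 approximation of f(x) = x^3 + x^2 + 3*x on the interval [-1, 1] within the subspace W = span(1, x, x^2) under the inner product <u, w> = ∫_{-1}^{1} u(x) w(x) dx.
g(x) = x^2 + 18*x/5

The best approximation g ∈ W is the orthogonal projection of f onto W. Writing g = a_0 + a_1 x + a_2 x^2, the coefficients solve the normal equations G · a = b where
  G_{ij} = <φ_i, φ_j> and b_i = <f, φ_i>, with φ_0 = 1, φ_1 = x, φ_2 = x^2.
G =
  [2, 0, 2/3]
  [0, 2/3, 0]
  [2/3, 0, 2/5],
b = (2/3, 12/5, 2/5).
Solving gives a_0 = 0, a_1 = 18/5, a_2 = 1, so
  g(x) = x^2 + 18*x/5.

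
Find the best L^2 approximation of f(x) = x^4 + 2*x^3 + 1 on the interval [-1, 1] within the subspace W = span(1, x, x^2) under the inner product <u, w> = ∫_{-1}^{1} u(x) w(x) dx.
g(x) = 6*x^2/7 + 6*x/5 + 32/35

The best approximation g ∈ W is the orthogonal projection of f onto W. Writing g = a_0 + a_1 x + a_2 x^2, the coefficients solve the normal equations G · a = b where
  G_{ij} = <φ_i, φ_j> and b_i = <f, φ_i>, with φ_0 = 1, φ_1 = x, φ_2 = x^2.
G =
  [2, 0, 2/3]
  [0, 2/3, 0]
  [2/3, 0, 2/5],
b = (12/5, 4/5, 20/21).
Solving gives a_0 = 32/35, a_1 = 6/5, a_2 = 6/7, so
  g(x) = 6*x^2/7 + 6*x/5 + 32/35.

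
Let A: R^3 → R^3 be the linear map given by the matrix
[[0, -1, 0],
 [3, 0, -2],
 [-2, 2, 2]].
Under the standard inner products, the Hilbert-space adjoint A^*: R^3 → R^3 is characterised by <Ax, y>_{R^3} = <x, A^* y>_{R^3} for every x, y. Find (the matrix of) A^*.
A^* = A^T =
[[0, 3, -2],
 [-1, 0, 2],
 [0, -2, 2]]

For real matrices with standard dot products, the defining identity <Ax, y> = <x, A^* y> gives (Ax)^T y = x^T (A^*) y, i.e. x^T A^T y = x^T (A^*) y. Since this holds for all x, y, we must have A^* = A^T. Therefore
A^* =
[[0, 3, -2],
 [-1, 0, 2],
 [0, -2, 2]].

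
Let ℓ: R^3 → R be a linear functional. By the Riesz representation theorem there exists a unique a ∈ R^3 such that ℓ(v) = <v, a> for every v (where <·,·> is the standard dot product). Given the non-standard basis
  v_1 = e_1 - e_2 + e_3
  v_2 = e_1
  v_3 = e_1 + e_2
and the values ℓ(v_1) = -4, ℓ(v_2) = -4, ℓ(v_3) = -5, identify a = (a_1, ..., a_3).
a = (-4, -1, -1)

Write a = (a_1, ..., a_3) in the standard basis. For each basis vector v_i, ℓ(v_i) = <v_i, a> is a linear equation in the a_j's. Collect the n equations into a matrix system V a = ℓ, where row i of V is v_i (expressed in the standard basis). Since V is invertible (lower-triangular with 1s on the diagonal, up to permutation), solve by back-substitution:
  V =
[[1, -1, 1],
 [1, 0, 0],
 [1, 1, 0]]
  V a = (-4, -4, -5)
Solving gives a = (-4, -1, -1).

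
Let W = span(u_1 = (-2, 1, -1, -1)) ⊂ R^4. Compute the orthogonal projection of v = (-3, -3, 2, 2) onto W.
proj_W(v) = (2/7, -1/7, 1/7, 1/7)

Set up U = [u_1 | ... | u_1] ∈ R^(4×1). The projector onto W = col(U) is P = U (U^T U)^(-1) U^T.
Compute U^T U =
  [7],
and U^T v = (-1).
Solve U^T U · c = U^T v for the coefficients: c = (-1/7). The projection is proj_W(v) = U c.
Check: (v - proj_W(v)) · u_1 = 0  (should be 0).
Result: proj_W(v) = (2/7, -1/7, 1/7, 1/7).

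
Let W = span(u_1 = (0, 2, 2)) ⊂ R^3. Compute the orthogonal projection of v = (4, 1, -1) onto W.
proj_W(v) = (0, 0, 0)

Set up U = [u_1 | ... | u_1] ∈ R^(3×1). The projector onto W = col(U) is P = U (U^T U)^(-1) U^T.
Compute U^T U =
  [8],
and U^T v = (0).
Solve U^T U · c = U^T v for the coefficients: c = (0). The projection is proj_W(v) = U c.
Check: (v - proj_W(v)) · u_1 = 0  (should be 0).
Result: proj_W(v) = (0, 0, 0).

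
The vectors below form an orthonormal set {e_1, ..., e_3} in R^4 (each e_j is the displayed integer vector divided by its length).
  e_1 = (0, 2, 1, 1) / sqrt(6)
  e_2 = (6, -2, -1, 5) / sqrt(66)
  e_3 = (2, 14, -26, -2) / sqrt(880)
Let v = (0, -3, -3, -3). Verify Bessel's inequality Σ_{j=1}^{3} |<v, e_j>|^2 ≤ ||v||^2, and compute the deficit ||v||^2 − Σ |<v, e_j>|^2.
Σ |<v, e_j>|^2 = 531/20; ||v||^2 = 27; deficit = 9/20

Write each e_j = u_j / sqrt(<u_j, u_j>) where u_j is the displayed integer vector. Then <v, e_j> = <v, u_j> / sqrt(<u_j, u_j>), so |<v, e_j>|^2 = <v, u_j>^2 / <u_j, u_j>.
Coefficients: <v, e_1> = -12/sqrt(6), <v, e_2> = -6/sqrt(66), <v, e_3> = 42/sqrt(880).
Square and sum: Σ |<v, e_j>|^2 = 531/20.
Compute ||v||^2 = v·v = 27.
Deficit = 27 − 531/20 = 9/20 ≥ 0, confirming Bessel's inequality. (The deficit equals ||v − Σ <v,e_j> e_j||^2, the squared distance from v to span{e_j}.)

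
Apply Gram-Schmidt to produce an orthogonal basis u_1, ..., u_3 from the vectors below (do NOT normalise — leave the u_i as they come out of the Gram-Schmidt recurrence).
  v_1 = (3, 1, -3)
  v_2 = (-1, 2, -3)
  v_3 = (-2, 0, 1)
Orthogonal basis:
  u_1 = (3, 1, -3)
  u_2 = (-43/19, 30/19, -33/19)
  u_3 = (3/202, 6/101, 7/202)

Apply the Gram-Schmidt recurrence
  u_1 = v_1
  u_i = v_i − Σ_{j<i} ((v_i · u_j) / (u_j · u_j)) · u_j.

Step by step this gives:
  u_1 = (3, 1, -3)
  u_2 = (-43/19, 30/19, -33/19)
  u_3 = (3/202, 6/101, 7/202)

Orthogonality check:
  u_2 · u_1 = 0 (should be 0)
  u_3 · u_1 = 0 (should be 0)
  u_3 · u_2 = 0 (should be 0)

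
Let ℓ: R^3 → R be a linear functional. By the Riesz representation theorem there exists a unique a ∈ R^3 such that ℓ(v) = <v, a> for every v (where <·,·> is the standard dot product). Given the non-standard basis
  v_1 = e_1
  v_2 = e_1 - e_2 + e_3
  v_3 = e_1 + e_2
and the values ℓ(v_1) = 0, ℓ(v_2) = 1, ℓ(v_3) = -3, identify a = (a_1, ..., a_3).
a = (0, -3, -2)

Write a = (a_1, ..., a_3) in the standard basis. For each basis vector v_i, ℓ(v_i) = <v_i, a> is a linear equation in the a_j's. Collect the n equations into a matrix system V a = ℓ, where row i of V is v_i (expressed in the standard basis). Since V is invertible (lower-triangular with 1s on the diagonal, up to permutation), solve by back-substitution:
  V =
[[1, 0, 0],
 [1, -1, 1],
 [1, 1, 0]]
  V a = (0, 1, -3)
Solving gives a = (0, -3, -2).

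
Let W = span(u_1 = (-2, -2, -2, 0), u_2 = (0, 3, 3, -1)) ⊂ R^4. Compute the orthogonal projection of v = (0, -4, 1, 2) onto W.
proj_W(v) = (3/7, -12/7, -12/7, 5/7)

Set up U = [u_1 | ... | u_2] ∈ R^(4×2). The projector onto W = col(U) is P = U (U^T U)^(-1) U^T.
Compute U^T U =
  [12, -12]
  [-12, 19],
and U^T v = (6, -11).
Solve U^T U · c = U^T v for the coefficients: c = (-3/14, -5/7). The projection is proj_W(v) = U c.
Check: (v - proj_W(v)) · u_1 = 0  (should be 0).
Check: (v - proj_W(v)) · u_2 = 0  (should be 0).
Result: proj_W(v) = (3/7, -12/7, -12/7, 5/7).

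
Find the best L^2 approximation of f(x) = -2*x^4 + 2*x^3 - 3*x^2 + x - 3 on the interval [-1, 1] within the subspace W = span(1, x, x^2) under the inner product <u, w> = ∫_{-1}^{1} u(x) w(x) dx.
g(x) = -33*x^2/7 + 11*x/5 - 99/35

The best approximation g ∈ W is the orthogonal projection of f onto W. Writing g = a_0 + a_1 x + a_2 x^2, the coefficients solve the normal equations G · a = b where
  G_{ij} = <φ_i, φ_j> and b_i = <f, φ_i>, with φ_0 = 1, φ_1 = x, φ_2 = x^2.
G =
  [2, 0, 2/3]
  [0, 2/3, 0]
  [2/3, 0, 2/5],
b = (-44/5, 22/15, -132/35).
Solving gives a_0 = -99/35, a_1 = 11/5, a_2 = -33/7, so
  g(x) = -33*x^2/7 + 11*x/5 - 99/35.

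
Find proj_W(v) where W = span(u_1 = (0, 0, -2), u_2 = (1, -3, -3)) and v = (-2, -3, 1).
proj_W(v) = (7/10, -21/10, 1)

Set up U = [u_1 | ... | u_2] ∈ R^(3×2). The projector onto W = col(U) is P = U (U^T U)^(-1) U^T.
Compute U^T U =
  [4, 6]
  [6, 19],
and U^T v = (-2, 4).
Solve U^T U · c = U^T v for the coefficients: c = (-31/20, 7/10). The projection is proj_W(v) = U c.
Check: (v - proj_W(v)) · u_1 = 0  (should be 0).
Check: (v - proj_W(v)) · u_2 = 0  (should be 0).
Result: proj_W(v) = (7/10, -21/10, 1).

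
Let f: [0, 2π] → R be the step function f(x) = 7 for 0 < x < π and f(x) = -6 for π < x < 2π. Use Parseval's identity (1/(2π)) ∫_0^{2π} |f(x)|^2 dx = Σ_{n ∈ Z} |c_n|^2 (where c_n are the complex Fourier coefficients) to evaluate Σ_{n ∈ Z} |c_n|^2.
Σ |c_n|^2 = 85/2

Parseval equates the L^2 energy of f (normalised by 1/(2π)) with the ℓ^2 sum of its Fourier coefficients: (1/(2π)) ∫_0^{2π} |f|^2 = Σ |c_n|^2.
Compute the left side: (1/(2π)) [∫_0^π 7^2 dx + ∫_π^{2π} (-6)^2 dx] = (1/(2π)) · (49π + 36π) = (49 + 36)/2 = 85/2.
So Σ_{n ∈ Z} |c_n|^2 = 85/2.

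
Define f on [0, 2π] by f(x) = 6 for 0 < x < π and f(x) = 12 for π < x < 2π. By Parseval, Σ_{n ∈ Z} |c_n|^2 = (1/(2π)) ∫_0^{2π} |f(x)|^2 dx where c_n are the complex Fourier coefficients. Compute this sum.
Σ |c_n|^2 = 90

Parseval equates the L^2 energy of f (normalised by 1/(2π)) with the ℓ^2 sum of its Fourier coefficients: (1/(2π)) ∫_0^{2π} |f|^2 = Σ |c_n|^2.
Compute the left side: (1/(2π)) [∫_0^π 6^2 dx + ∫_π^{2π} 12^2 dx] = (1/(2π)) · (36π + 144π) = (36 + 144)/2 = 90.
So Σ_{n ∈ Z} |c_n|^2 = 90.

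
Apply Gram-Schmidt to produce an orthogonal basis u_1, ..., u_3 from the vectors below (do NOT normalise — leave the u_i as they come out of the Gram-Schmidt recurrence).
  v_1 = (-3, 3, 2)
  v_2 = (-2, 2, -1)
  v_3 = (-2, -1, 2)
Orthogonal basis:
  u_1 = (-3, 3, 2)
  u_2 = (-7/11, 7/11, -21/11)
  u_3 = (-3/2, -3/2, 0)

Apply the Gram-Schmidt recurrence
  u_1 = v_1
  u_i = v_i − Σ_{j<i} ((v_i · u_j) / (u_j · u_j)) · u_j.

Step by step this gives:
  u_1 = (-3, 3, 2)
  u_2 = (-7/11, 7/11, -21/11)
  u_3 = (-3/2, -3/2, 0)

Orthogonality check:
  u_2 · u_1 = 0 (should be 0)
  u_3 · u_1 = 0 (should be 0)
  u_3 · u_2 = 0 (should be 0)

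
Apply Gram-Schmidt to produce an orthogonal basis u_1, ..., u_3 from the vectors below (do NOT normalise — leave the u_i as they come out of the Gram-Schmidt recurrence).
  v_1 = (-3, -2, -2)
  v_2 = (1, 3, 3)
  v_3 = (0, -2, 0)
Orthogonal basis:
  u_1 = (-3, -2, -2)
  u_2 = (-28/17, 21/17, 21/17)
  u_3 = (0, -1, 1)

Apply the Gram-Schmidt recurrence
  u_1 = v_1
  u_i = v_i − Σ_{j<i} ((v_i · u_j) / (u_j · u_j)) · u_j.

Step by step this gives:
  u_1 = (-3, -2, -2)
  u_2 = (-28/17, 21/17, 21/17)
  u_3 = (0, -1, 1)

Orthogonality check:
  u_2 · u_1 = 0 (should be 0)
  u_3 · u_1 = 0 (should be 0)
  u_3 · u_2 = 0 (should be 0)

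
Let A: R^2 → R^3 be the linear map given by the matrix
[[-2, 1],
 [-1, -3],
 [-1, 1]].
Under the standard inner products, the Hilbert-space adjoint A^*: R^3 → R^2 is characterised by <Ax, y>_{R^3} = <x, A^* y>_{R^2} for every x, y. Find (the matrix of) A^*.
A^* = A^T =
[[-2, -1, -1],
 [1, -3, 1]]

For real matrices with standard dot products, the defining identity <Ax, y> = <x, A^* y> gives (Ax)^T y = x^T (A^*) y, i.e. x^T A^T y = x^T (A^*) y. Since this holds for all x, y, we must have A^* = A^T. Therefore
A^* =
[[-2, -1, -1],
 [1, -3, 1]].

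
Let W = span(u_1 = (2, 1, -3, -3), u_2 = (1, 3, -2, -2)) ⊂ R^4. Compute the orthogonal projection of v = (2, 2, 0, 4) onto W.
proj_W(v) = (-114/125, 198/125, 24/25, 24/25)

Set up U = [u_1 | ... | u_2] ∈ R^(4×2). The projector onto W = col(U) is P = U (U^T U)^(-1) U^T.
Compute U^T U =
  [23, 17]
  [17, 18],
and U^T v = (-6, 0).
Solve U^T U · c = U^T v for the coefficients: c = (-108/125, 102/125). The projection is proj_W(v) = U c.
Check: (v - proj_W(v)) · u_1 = 0  (should be 0).
Check: (v - proj_W(v)) · u_2 = 0  (should be 0).
Result: proj_W(v) = (-114/125, 198/125, 24/25, 24/25).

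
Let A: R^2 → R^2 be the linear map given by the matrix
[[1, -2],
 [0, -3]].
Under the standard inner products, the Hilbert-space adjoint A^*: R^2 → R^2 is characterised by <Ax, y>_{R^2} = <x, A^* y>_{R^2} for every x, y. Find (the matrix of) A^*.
A^* = A^T =
[[1, 0],
 [-2, -3]]

For real matrices with standard dot products, the defining identity <Ax, y> = <x, A^* y> gives (Ax)^T y = x^T (A^*) y, i.e. x^T A^T y = x^T (A^*) y. Since this holds for all x, y, we must have A^* = A^T. Therefore
A^* =
[[1, 0],
 [-2, -3]].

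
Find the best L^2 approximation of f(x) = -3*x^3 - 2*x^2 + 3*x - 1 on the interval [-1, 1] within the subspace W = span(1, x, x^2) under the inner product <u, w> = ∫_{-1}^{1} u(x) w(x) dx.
g(x) = -2*x^2 + 6*x/5 - 1

The best approximation g ∈ W is the orthogonal projection of f onto W. Writing g = a_0 + a_1 x + a_2 x^2, the coefficients solve the normal equations G · a = b where
  G_{ij} = <φ_i, φ_j> and b_i = <f, φ_i>, with φ_0 = 1, φ_1 = x, φ_2 = x^2.
G =
  [2, 0, 2/3]
  [0, 2/3, 0]
  [2/3, 0, 2/5],
b = (-10/3, 4/5, -22/15).
Solving gives a_0 = -1, a_1 = 6/5, a_2 = -2, so
  g(x) = -2*x^2 + 6*x/5 - 1.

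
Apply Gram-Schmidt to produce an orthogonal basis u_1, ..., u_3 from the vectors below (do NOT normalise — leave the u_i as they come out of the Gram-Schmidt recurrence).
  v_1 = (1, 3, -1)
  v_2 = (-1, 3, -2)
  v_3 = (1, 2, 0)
Orthogonal basis:
  u_1 = (1, 3, -1)
  u_2 = (-21/11, 3/11, -12/11)
  u_3 = (-1/6, 1/6, 1/3)

Apply the Gram-Schmidt recurrence
  u_1 = v_1
  u_i = v_i − Σ_{j<i} ((v_i · u_j) / (u_j · u_j)) · u_j.

Step by step this gives:
  u_1 = (1, 3, -1)
  u_2 = (-21/11, 3/11, -12/11)
  u_3 = (-1/6, 1/6, 1/3)

Orthogonality check:
  u_2 · u_1 = 0 (should be 0)
  u_3 · u_1 = 0 (should be 0)
  u_3 · u_2 = 0 (should be 0)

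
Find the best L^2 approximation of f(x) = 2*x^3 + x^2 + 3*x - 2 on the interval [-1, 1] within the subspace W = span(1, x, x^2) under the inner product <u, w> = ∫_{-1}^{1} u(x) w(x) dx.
g(x) = x^2 + 21*x/5 - 2

The best approximation g ∈ W is the orthogonal projection of f onto W. Writing g = a_0 + a_1 x + a_2 x^2, the coefficients solve the normal equations G · a = b where
  G_{ij} = <φ_i, φ_j> and b_i = <f, φ_i>, with φ_0 = 1, φ_1 = x, φ_2 = x^2.
G =
  [2, 0, 2/3]
  [0, 2/3, 0]
  [2/3, 0, 2/5],
b = (-10/3, 14/5, -14/15).
Solving gives a_0 = -2, a_1 = 21/5, a_2 = 1, so
  g(x) = x^2 + 21*x/5 - 2.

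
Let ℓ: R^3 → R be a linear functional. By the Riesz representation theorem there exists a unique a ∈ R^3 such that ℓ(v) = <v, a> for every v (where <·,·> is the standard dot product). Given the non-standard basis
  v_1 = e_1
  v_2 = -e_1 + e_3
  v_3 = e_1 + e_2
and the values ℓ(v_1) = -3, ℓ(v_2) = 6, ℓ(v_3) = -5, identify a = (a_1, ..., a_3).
a = (-3, -2, 3)

Write a = (a_1, ..., a_3) in the standard basis. For each basis vector v_i, ℓ(v_i) = <v_i, a> is a linear equation in the a_j's. Collect the n equations into a matrix system V a = ℓ, where row i of V is v_i (expressed in the standard basis). Since V is invertible (lower-triangular with 1s on the diagonal, up to permutation), solve by back-substitution:
  V =
[[1, 0, 0],
 [-1, 0, 1],
 [1, 1, 0]]
  V a = (-3, 6, -5)
Solving gives a = (-3, -2, 3).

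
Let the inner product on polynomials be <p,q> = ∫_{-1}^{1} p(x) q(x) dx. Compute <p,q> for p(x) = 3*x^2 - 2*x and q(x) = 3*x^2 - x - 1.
<p,q> = 44/15

Expand the product: p(x)·q(x) = 9*x^4 - 9*x^3 - x^2 + 2*x.
∫_{-1}^{1} of each monomial x^k gives [2/(k+1) if k even, 0 if k odd]. Integrating term-by-term (or equivalently evaluating the antiderivative F(x) = 9*x^5/5 - 9*x^4/4 - x^3/3 + x^2 at the endpoints):
  F(1) − F(−1) = 13/60 − (-163/60) = 44/15.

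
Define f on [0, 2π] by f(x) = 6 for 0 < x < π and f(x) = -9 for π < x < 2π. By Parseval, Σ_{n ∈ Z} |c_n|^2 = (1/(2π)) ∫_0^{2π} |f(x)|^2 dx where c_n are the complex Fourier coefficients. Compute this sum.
Σ |c_n|^2 = 117/2

Parseval equates the L^2 energy of f (normalised by 1/(2π)) with the ℓ^2 sum of its Fourier coefficients: (1/(2π)) ∫_0^{2π} |f|^2 = Σ |c_n|^2.
Compute the left side: (1/(2π)) [∫_0^π 6^2 dx + ∫_π^{2π} (-9)^2 dx] = (1/(2π)) · (36π + 81π) = (36 + 81)/2 = 117/2.
So Σ_{n ∈ Z} |c_n|^2 = 117/2.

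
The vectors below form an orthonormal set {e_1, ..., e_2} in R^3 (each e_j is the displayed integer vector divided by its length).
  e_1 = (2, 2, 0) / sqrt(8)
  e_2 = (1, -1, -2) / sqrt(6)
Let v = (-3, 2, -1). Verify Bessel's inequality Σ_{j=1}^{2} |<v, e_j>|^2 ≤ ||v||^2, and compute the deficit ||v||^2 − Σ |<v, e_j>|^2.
Σ |<v, e_j>|^2 = 2; ||v||^2 = 14; deficit = 12

Write each e_j = u_j / sqrt(<u_j, u_j>) where u_j is the displayed integer vector. Then <v, e_j> = <v, u_j> / sqrt(<u_j, u_j>), so |<v, e_j>|^2 = <v, u_j>^2 / <u_j, u_j>.
Coefficients: <v, e_1> = -2/sqrt(8), <v, e_2> = -3/sqrt(6).
Square and sum: Σ |<v, e_j>|^2 = 2.
Compute ||v||^2 = v·v = 14.
Deficit = 14 − 2 = 12 ≥ 0, confirming Bessel's inequality. (The deficit equals ||v − Σ <v,e_j> e_j||^2, the squared distance from v to span{e_j}.)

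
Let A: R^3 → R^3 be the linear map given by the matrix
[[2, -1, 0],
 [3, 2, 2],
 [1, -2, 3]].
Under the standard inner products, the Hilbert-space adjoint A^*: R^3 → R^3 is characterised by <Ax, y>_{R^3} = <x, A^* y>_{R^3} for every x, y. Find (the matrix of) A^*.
A^* = A^T =
[[2, 3, 1],
 [-1, 2, -2],
 [0, 2, 3]]

For real matrices with standard dot products, the defining identity <Ax, y> = <x, A^* y> gives (Ax)^T y = x^T (A^*) y, i.e. x^T A^T y = x^T (A^*) y. Since this holds for all x, y, we must have A^* = A^T. Therefore
A^* =
[[2, 3, 1],
 [-1, 2, -2],
 [0, 2, 3]].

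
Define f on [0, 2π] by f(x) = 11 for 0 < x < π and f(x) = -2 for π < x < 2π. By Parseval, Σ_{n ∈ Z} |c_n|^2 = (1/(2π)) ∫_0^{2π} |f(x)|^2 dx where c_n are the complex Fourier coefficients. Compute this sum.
Σ |c_n|^2 = 125/2

Parseval equates the L^2 energy of f (normalised by 1/(2π)) with the ℓ^2 sum of its Fourier coefficients: (1/(2π)) ∫_0^{2π} |f|^2 = Σ |c_n|^2.
Compute the left side: (1/(2π)) [∫_0^π 11^2 dx + ∫_π^{2π} (-2)^2 dx] = (1/(2π)) · (121π + 4π) = (121 + 4)/2 = 125/2.
So Σ_{n ∈ Z} |c_n|^2 = 125/2.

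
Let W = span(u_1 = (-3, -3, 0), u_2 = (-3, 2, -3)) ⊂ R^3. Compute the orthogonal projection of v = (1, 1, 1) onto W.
proj_W(v) = (58/43, 28/43, 18/43)

Set up U = [u_1 | ... | u_2] ∈ R^(3×2). The projector onto W = col(U) is P = U (U^T U)^(-1) U^T.
Compute U^T U =
  [18, 3]
  [3, 22],
and U^T v = (-6, -4).
Solve U^T U · c = U^T v for the coefficients: c = (-40/129, -6/43). The projection is proj_W(v) = U c.
Check: (v - proj_W(v)) · u_1 = 0  (should be 0).
Check: (v - proj_W(v)) · u_2 = 0  (should be 0).
Result: proj_W(v) = (58/43, 28/43, 18/43).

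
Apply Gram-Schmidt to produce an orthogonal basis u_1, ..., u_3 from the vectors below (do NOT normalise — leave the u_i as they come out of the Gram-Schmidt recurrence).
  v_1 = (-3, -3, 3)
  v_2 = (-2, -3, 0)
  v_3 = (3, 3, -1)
Orthogonal basis:
  u_1 = (-3, -3, 3)
  u_2 = (-1/3, -4/3, -5/3)
  u_3 = (3/7, -2/7, 1/7)

Apply the Gram-Schmidt recurrence
  u_1 = v_1
  u_i = v_i − Σ_{j<i} ((v_i · u_j) / (u_j · u_j)) · u_j.

Step by step this gives:
  u_1 = (-3, -3, 3)
  u_2 = (-1/3, -4/3, -5/3)
  u_3 = (3/7, -2/7, 1/7)

Orthogonality check:
  u_2 · u_1 = 0 (should be 0)
  u_3 · u_1 = 0 (should be 0)
  u_3 · u_2 = 0 (should be 0)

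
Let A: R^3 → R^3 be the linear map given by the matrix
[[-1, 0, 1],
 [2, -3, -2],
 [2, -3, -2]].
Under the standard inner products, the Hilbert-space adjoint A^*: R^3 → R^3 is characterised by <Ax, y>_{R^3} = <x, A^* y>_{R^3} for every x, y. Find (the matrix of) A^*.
A^* = A^T =
[[-1, 2, 2],
 [0, -3, -3],
 [1, -2, -2]]

For real matrices with standard dot products, the defining identity <Ax, y> = <x, A^* y> gives (Ax)^T y = x^T (A^*) y, i.e. x^T A^T y = x^T (A^*) y. Since this holds for all x, y, we must have A^* = A^T. Therefore
A^* =
[[-1, 2, 2],
 [0, -3, -3],
 [1, -2, -2]].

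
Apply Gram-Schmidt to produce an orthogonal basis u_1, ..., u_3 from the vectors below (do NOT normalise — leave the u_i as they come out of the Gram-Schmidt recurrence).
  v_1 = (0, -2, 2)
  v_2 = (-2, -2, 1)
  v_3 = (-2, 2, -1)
Orthogonal basis:
  u_1 = (0, -2, 2)
  u_2 = (-2, -1/2, -1/2)
  u_3 = (-4/9, 8/9, 8/9)

Apply the Gram-Schmidt recurrence
  u_1 = v_1
  u_i = v_i − Σ_{j<i} ((v_i · u_j) / (u_j · u_j)) · u_j.

Step by step this gives:
  u_1 = (0, -2, 2)
  u_2 = (-2, -1/2, -1/2)
  u_3 = (-4/9, 8/9, 8/9)

Orthogonality check:
  u_2 · u_1 = 0 (should be 0)
  u_3 · u_1 = 0 (should be 0)
  u_3 · u_2 = 0 (should be 0)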